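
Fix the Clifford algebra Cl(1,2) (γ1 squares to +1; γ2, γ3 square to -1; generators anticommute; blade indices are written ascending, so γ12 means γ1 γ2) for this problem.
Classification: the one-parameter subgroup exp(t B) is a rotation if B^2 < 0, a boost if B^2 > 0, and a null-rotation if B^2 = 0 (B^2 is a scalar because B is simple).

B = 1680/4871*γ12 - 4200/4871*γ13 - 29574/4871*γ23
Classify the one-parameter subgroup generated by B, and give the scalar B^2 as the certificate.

B^2 term by term: the squares give (1680/4871)^2*(γ12)^2 + (-4200/4871)^2*(γ13)^2 + (-29574/4871)^2*(γ23)^2 = 2822400/23726641*(+1) + 17640000/23726641*(+1) + 874621476/23726641*(-1) = -36 (each basis 2-blade squares to minus the product of its generators' squares); cross terms between blades sharing an index anticommute and cancel. So B^2 = -36.
Answer: rotation, certificate B^2 = -36. Because -36 is invariant under every versor sandwich, the classification follows from its sign alone.


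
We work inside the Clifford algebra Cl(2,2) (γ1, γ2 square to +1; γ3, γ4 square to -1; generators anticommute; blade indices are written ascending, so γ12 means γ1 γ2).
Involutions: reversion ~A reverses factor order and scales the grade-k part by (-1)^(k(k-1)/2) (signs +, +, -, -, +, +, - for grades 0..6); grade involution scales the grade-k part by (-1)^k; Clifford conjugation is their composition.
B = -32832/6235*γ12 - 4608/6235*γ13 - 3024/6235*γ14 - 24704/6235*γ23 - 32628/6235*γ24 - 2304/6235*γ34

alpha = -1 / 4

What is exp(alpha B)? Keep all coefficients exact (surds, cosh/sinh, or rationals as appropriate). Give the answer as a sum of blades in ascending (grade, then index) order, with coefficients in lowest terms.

B^2 term by term: the squares give (-32832/6235)^2*(γ12)^2 + (-4608/6235)^2*(γ13)^2 + (-3024/6235)^2*(γ14)^2 + (-24704/6235)^2*(γ23)^2 + (-32628/6235)^2*(γ24)^2 + (-2304/6235)^2*(γ34)^2 = 1077940224/38875225*(-1) + 21233664/38875225*(+1) + 9144576/38875225*(+1) + 610287616/38875225*(+1) + 1064586384/38875225*(+1) + 5308416/38875225*(-1) = 16 (each basis 2-blade squares to minus the product of its generators' squares); cross terms between blades sharing an index anticommute and cancel; the commuting (index-disjoint) pairs give grade-4 terms 2*c*c'*(blade product), which cancel blade by blade — γ1234: 151289856/38875225 - 300699648/38875225 + 149409792/38875225 = 0 — confirming B is simple. So B^2 = 16.
B^2 = 16 — B^2 > 0, so the exponential closes hyperbolically: l = 4, alpha*l = -1, so exp(alpha B) = cosh(-1) + (sinh(-1)/4)*B = cosh(1) + (-sinh(1)/4)*B.
Answer: cosh(1) + 8208*sinh(1)/6235*γ12 + 1152*sinh(1)/6235*γ13 + 756*sinh(1)/6235*γ14 + 6176*sinh(1)/6235*γ23 + 8157*sinh(1)/6235*γ24 + 576*sinh(1)/6235*γ34


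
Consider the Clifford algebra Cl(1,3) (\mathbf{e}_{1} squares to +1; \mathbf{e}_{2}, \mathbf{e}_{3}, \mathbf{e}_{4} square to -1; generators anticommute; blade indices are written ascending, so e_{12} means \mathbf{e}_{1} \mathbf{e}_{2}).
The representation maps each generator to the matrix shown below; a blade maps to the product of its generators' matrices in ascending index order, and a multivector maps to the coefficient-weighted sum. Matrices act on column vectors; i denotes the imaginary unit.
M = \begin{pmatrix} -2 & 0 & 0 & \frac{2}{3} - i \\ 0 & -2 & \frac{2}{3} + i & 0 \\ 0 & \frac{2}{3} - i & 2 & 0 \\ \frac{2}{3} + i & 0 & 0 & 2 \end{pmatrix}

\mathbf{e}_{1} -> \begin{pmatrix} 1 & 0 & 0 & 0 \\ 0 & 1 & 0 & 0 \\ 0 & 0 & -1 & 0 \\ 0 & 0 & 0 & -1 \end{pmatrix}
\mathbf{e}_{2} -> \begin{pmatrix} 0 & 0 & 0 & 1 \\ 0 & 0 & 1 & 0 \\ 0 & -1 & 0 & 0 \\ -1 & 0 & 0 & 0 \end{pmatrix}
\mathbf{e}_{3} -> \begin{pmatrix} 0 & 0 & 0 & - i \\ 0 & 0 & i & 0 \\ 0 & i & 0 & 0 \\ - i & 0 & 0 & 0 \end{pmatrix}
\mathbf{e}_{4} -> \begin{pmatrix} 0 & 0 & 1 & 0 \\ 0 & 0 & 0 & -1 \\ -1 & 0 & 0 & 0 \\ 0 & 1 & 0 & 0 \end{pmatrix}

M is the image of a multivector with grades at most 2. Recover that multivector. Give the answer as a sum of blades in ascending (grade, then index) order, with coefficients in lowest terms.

Method: the blade images are trace-orthogonal — tr(rho(e_A) rho(e_B)^-1) = 4 if A = B and 0 otherwise — and rho(e_A)^-1 = (e_A)^2 * rho(e_A) with (e_A)^2 = +1 or -1, so the coefficient of e_A in the preimage is (e_A)^2 * tr(M rho(e_A))/4.
Nonzero projections over blades of grade <= 2: e_{1}: (e_{1})^2 = +1, tr(M rho(e_{1})) = -8, coefficient -2; e_{12}: (e_{12})^2 = +1, tr(M rho(e_{12})) = \frac{8}{3}, coefficient \frac{2}{3}; e_{13}: (e_{13})^2 = +1, tr(M rho(e_{13})) = 4, coefficient 1. Every other blade of grade <= 2 projects to 0.
Answer: -2 e_{1} + \frac{2}{3} e_{12} + e_{13}


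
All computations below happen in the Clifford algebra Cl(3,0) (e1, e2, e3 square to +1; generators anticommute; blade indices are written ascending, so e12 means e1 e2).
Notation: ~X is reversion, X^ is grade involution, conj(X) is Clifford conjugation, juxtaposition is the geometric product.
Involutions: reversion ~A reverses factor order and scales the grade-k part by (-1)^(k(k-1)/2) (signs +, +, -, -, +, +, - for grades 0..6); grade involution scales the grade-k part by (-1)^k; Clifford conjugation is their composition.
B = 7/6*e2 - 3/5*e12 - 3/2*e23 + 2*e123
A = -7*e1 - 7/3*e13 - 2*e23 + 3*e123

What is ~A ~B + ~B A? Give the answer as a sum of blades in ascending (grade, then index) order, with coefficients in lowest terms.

first term: -9 + 17/2*e1 - 133/15*e2 - 8/15*e3 - 35/3*e12 + 23/10*e13 + 77/5*e23 - 119/9*e123
second term: 9 - 17/2*e1 + 133/15*e2 - 62/15*e3 + 14/3*e12 - 47/10*e13 + 77/5*e23 - 70/9*e123
Answer: -14/3*e3 - 7*e12 - 12/5*e13 + 154/5*e23 - 21*e123


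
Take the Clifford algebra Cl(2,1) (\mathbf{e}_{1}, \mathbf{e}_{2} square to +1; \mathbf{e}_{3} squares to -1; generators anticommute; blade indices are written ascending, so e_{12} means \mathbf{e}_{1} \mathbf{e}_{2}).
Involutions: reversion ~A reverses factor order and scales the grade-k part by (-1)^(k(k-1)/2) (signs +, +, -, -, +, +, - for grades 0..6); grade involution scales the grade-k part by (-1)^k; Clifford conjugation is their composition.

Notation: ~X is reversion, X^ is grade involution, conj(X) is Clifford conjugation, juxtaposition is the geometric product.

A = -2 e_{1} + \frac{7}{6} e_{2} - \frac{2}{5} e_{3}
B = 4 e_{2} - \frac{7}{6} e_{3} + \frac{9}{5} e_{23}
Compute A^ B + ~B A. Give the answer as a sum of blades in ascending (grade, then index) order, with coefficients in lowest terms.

first term: -\frac{21}{5} + \frac{18}{25} e_{2} - \frac{21}{10} e_{3} + 8 e_{12} - \frac{7}{3} e_{13} - \frac{43}{180} e_{23} + \frac{18}{5} e_{123}
second term: \frac{21}{5} - \frac{18}{25} e_{2} + \frac{21}{10} e_{3} + 8 e_{12} - \frac{7}{3} e_{13} - \frac{43}{180} e_{23} + \frac{18}{5} e_{123}
Answer: 16 e_{12} - \frac{14}{3} e_{13} - \frac{43}{90} e_{23} + \frac{36}{5} e_{123}


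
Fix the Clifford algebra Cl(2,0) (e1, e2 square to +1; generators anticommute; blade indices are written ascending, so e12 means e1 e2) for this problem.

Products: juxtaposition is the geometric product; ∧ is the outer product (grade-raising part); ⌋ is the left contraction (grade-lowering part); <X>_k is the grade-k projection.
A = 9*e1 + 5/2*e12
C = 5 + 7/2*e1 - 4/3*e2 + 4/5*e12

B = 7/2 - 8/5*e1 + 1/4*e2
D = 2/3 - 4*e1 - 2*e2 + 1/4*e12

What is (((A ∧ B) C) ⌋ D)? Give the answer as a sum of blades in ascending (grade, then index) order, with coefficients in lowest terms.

step 1: 63/2*e1 + 11*e12
step 2: 2029/20 + 857/6*e1 - 133/10*e2 + 13*e12
step 3: -9607/20 - 16099/40*e1 - 20063/120*e2 + 2029/80*e12
Answer: -9607/20 - 16099/40*e1 - 20063/120*e2 + 2029/80*e12


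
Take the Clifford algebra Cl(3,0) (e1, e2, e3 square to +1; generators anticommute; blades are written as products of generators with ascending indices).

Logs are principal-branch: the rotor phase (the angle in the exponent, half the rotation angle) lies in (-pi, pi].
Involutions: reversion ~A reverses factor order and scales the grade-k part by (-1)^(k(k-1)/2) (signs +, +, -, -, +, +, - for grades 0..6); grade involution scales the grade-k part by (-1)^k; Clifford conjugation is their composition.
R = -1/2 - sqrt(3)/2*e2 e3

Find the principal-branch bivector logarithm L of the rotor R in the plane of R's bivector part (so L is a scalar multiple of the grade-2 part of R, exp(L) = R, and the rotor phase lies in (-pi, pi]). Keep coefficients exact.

The scalar part of R is -1/2, which fixes the principal-branch rotor phase; the unit plane is then the bivector part divided by the sine of that phase, and L is that plane scaled by the phase.
Concretely: cos(phase) = -1/2 gives phase = ±2*pi/3, and since phase/sin(phase) is even the sign is immaterial: L = (phase/sin(phase)) * <R>_2 = (4*sqrt(3)*pi/9) * <R>_2.
Answer: -2*pi/3*e2 e3


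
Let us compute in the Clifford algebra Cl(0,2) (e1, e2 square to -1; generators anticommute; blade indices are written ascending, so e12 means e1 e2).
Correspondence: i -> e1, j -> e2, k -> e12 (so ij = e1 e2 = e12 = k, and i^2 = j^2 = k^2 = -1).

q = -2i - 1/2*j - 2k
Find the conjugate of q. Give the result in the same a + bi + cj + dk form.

In blades: q = -2*e1 - 1/2*e2 - 2*e12.
Conjugation here is Clifford conjugation: the scalar is fixed and the grade-1 and grade-2 blades all flip sign, giving 2*e1 + 1/2*e2 + 2*e12; translating back:
Answer: 2i + 1/2*j + 2k


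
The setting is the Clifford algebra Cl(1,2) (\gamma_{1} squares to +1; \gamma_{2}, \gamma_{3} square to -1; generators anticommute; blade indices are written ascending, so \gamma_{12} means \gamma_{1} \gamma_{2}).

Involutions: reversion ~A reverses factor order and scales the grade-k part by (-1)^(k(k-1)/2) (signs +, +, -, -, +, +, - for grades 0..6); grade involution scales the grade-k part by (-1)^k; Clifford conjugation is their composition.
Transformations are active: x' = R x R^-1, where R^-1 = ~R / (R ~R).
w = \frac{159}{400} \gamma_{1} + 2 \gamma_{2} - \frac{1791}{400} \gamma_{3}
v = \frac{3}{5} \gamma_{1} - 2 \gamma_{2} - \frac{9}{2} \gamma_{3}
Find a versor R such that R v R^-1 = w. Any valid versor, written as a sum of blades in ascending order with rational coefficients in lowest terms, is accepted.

Take R = v + w = \frac{399}{400} \gamma_{1} - \frac{3591}{400} \gamma_{3}. Because q(v) = q(w) = -\frac{2389}{100}, conjugation by R sends v exactly to w.
Answer: \frac{399}{400} \gamma_{1} - \frac{3591}{400} \gamma_{3}


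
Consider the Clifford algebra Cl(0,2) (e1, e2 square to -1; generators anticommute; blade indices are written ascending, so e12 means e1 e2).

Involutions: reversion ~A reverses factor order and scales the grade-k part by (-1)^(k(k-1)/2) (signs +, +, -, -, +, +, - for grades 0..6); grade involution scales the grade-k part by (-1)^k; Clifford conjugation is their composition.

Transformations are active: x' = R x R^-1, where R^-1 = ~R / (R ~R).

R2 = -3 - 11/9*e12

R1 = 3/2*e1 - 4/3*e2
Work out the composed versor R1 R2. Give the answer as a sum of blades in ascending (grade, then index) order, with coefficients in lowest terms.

Distribute over the terms of R1 (each basis-blade product reordered to ascending indices, repeated generators contracted through their squares):
(3/2*e1) R2 = -9/2*e1 + 11/6*e2
(-4/3*e2) R2 = 44/27*e1 + 4*e2
Summing the partial products and collecting blades:
Answer: -155/54*e1 + 35/6*e2


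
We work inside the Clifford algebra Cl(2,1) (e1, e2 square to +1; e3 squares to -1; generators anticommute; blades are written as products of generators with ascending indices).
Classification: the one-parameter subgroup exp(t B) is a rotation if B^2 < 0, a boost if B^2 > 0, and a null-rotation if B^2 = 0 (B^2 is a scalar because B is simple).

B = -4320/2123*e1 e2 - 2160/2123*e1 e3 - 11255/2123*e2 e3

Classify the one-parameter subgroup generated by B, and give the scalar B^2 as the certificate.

B^2 term by term: the squares give (-4320/2123)^2*(e1 e2)^2 + (-2160/2123)^2*(e1 e3)^2 + (-11255/2123)^2*(e2 e3)^2 = 18662400/4507129*(-1) + 4665600/4507129*(+1) + 126675025/4507129*(+1) = 25 (each basis 2-blade squares to minus the product of its generators' squares); cross terms between blades sharing an index anticommute and cancel. So B^2 = 25.
Answer: boost, certificate B^2 = 25. No conjugation can change B^2 = 25; the sign gives the class.


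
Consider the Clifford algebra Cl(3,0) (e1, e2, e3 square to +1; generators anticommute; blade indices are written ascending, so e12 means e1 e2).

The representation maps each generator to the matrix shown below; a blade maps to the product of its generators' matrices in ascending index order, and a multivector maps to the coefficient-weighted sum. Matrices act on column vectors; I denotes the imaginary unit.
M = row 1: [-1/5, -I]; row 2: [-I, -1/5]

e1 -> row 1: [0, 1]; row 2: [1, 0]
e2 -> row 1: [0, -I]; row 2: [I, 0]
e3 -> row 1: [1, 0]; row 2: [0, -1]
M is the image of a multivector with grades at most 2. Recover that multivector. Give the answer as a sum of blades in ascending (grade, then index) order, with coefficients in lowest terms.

Method: 1, rho(e1), rho(e2), rho(e3) form a trace-orthogonal basis of the 2x2 complex matrices (tr(X Y) = 2 if X = Y, else 0), so M = m0*1 + m1*rho(e1) + m2*rho(e2) + m3*rho(e3) with m0 = tr(M)/2 = -1/5, m1 = tr(M rho(e1))/2 = -I, m2 = tr(M rho(e2))/2 = 0, m3 = tr(M rho(e3))/2 = 0.
Multiplying table entries, the bivector images are rho(e12) = I*rho(e3), rho(e13) = -I*rho(e2), rho(e23) = I*rho(e1); with real blade coefficients the real parts of m0..m3 are the coefficients of 1, e1, e2, e3 and the imaginary parts give the bivectors (e23: Im m1, e13: -Im m2, e12: Im m3).
Answer: -1/5 - e23


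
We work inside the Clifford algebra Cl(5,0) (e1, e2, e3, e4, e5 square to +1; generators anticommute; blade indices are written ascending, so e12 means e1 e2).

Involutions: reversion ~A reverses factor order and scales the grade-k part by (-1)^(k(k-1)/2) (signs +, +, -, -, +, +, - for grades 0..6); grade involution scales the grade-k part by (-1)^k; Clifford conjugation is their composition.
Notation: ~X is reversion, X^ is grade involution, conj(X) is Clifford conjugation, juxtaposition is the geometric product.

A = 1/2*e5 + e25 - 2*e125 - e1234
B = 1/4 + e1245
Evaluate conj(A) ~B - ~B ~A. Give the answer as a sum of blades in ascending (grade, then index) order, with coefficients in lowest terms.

first term: -2*e4 - 1/8*e5 - e14 - 1/4*e25 + e35 + 1/2*e124 - 1/2*e125 - 1/4*e1234
second term: -2*e4 + 1/8*e5 - e14 - 1/4*e25 - e35 + 1/2*e124 + 1/2*e125 - 1/4*e1234
Answer: -1/4*e5 + 2*e35 - e125


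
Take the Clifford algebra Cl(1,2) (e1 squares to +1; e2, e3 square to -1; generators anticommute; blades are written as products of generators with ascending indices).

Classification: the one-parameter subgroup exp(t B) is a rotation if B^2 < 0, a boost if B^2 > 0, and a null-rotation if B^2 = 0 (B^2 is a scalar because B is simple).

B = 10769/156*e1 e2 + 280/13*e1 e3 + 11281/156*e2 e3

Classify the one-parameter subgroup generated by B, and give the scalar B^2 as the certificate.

B^2 term by term: the squares give (10769/156)^2*(e1 e2)^2 + (280/13)^2*(e1 e3)^2 + (11281/156)^2*(e2 e3)^2 = 115971361/24336*(+1) + 78400/169*(+1) + 127260961/24336*(-1) = 0 (each basis 2-blade squares to minus the product of its generators' squares); cross terms between blades sharing an index anticommute and cancel. So B^2 = 0.
Answer: null-rotation, certificate B^2 = 0. Certificate logic: 0 is a conjugation-invariant scalar, so its sign fixes rotation versus boost versus null-rotation outright.


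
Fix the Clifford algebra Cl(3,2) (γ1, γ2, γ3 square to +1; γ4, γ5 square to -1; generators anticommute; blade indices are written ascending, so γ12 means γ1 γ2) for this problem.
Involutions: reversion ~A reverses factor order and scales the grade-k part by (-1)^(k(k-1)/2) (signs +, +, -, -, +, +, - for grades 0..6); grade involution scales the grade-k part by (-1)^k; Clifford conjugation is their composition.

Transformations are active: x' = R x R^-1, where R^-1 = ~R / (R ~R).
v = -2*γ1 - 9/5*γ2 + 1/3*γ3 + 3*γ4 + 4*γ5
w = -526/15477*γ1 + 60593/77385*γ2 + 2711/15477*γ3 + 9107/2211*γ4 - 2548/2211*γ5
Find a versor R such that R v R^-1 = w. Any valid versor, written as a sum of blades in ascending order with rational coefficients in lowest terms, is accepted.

Since q(v) = q(w) = -3971/225, the sum R = v + w = -31480/15477*γ1 - 15740/15477*γ2 + 7870/15477*γ3 + 15740/2211*γ4 + 6296/2211*γ5 does the job whenever invertible.
Answer: -31480/15477*γ1 - 15740/15477*γ2 + 7870/15477*γ3 + 15740/2211*γ4 + 6296/2211*γ5


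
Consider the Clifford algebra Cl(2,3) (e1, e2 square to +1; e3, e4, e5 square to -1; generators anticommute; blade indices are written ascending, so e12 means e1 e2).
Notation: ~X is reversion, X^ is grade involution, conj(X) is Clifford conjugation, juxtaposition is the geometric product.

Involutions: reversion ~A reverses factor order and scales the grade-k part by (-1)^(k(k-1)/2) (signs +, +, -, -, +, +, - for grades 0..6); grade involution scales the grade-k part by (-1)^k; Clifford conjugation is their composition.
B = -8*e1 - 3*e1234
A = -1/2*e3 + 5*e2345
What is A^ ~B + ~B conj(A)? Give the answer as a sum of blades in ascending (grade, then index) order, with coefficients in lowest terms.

first term: 4*e13 - 15*e15 + 3/2*e124 - 40*e12345
second term: -4*e13 + 15*e15 - 3/2*e124 - 40*e12345
Answer: -80*e12345


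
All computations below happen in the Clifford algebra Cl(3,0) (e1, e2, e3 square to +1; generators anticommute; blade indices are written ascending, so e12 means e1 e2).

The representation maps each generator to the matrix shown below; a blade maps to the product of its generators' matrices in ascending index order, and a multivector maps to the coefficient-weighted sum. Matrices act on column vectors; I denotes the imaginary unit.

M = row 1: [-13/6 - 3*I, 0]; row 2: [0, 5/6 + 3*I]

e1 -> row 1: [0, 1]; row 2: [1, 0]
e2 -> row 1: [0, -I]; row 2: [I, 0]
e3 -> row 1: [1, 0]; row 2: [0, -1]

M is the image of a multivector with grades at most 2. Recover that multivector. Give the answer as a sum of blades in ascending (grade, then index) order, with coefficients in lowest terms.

Method: 1, rho(e1), rho(e2), rho(e3) form a trace-orthogonal basis of the 2x2 complex matrices (tr(X Y) = 2 if X = Y, else 0), so M = m0*1 + m1*rho(e1) + m2*rho(e2) + m3*rho(e3) with m0 = tr(M)/2 = -2/3, m1 = tr(M rho(e1))/2 = 0, m2 = tr(M rho(e2))/2 = 0, m3 = tr(M rho(e3))/2 = -3/2 - 3*I.
Multiplying table entries, the bivector images are rho(e12) = I*rho(e3), rho(e13) = -I*rho(e2), rho(e23) = I*rho(e1); with real blade coefficients the real parts of m0..m3 are the coefficients of 1, e1, e2, e3 and the imaginary parts give the bivectors (e23: Im m1, e13: -Im m2, e12: Im m3).
Answer: -2/3 - 3/2*e3 - 3*e12


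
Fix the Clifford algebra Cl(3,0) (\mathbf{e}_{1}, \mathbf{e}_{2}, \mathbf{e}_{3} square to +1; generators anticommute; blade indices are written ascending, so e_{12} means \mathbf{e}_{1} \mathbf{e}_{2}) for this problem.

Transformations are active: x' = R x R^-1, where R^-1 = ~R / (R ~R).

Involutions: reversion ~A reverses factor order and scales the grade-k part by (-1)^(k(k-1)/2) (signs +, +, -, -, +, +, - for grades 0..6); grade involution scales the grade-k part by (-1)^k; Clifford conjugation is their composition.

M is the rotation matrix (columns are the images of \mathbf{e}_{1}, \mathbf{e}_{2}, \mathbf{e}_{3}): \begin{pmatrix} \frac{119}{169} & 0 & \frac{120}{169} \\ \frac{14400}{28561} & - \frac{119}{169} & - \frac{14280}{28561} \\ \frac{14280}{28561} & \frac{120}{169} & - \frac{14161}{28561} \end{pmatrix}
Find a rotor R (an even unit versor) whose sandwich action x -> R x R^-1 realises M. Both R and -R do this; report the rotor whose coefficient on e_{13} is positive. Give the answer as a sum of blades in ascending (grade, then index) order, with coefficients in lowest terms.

Method: write R = a + b12*e_{12} + b13*e_{13} + b23*e_{23} with a^2 + b12^2 + b13^2 + b23^2 = 1 (so R^-1 = ~R). Expanding the columns R e_j ~R gives tr M = 4a^2 - 1 and, from the antisymmetric part, M21 - M12 = -4a*b12, M13 - M31 = 4a*b13, M32 - M23 = -4a*b23.
Here tr M = -\frac{14161}{28561}, so a^2 = (1 + tr M)/4 = \frac{3600}{28561} and a = ±\frac{60}{169}. Taking a = \frac{60}{169}: M21 - M12 = \frac{14400}{28561}, M13 - M31 = \frac{6000}{28561}, M32 - M23 = \frac{34560}{28561}, giving b12 = -\frac{60}{169}, b13 = \frac{25}{169}, b23 = -\frac{144}{169}, i.e. R = \frac{60}{169} - \frac{60}{169} e_{12} + \frac{25}{169} e_{13} - \frac{144}{169} e_{23}.
Its e_{13} coefficient is already positive.
Answer: \frac{60}{169} - \frac{60}{169} e_{12} + \frac{25}{169} e_{13} - \frac{144}{169} e_{23}. Key observation: the double cover Spin(3) -> SO(3) sends R and -R to the same matrix (trace -\frac{14161}{28561} here), so the stated sign of the e_{13} coefficient is what selects one sheet.


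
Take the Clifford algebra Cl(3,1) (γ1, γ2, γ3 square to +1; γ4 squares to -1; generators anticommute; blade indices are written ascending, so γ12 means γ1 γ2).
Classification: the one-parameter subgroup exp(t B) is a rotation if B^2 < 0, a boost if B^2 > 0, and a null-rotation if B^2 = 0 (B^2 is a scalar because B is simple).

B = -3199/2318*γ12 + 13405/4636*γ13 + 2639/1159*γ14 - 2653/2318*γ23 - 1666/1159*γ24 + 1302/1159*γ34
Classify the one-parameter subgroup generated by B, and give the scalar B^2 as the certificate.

B^2 term by term: the squares give (-3199/2318)^2*(γ12)^2 + (13405/4636)^2*(γ13)^2 + (2639/1159)^2*(γ14)^2 + (-2653/2318)^2*(γ23)^2 + (-1666/1159)^2*(γ24)^2 + (1302/1159)^2*(γ34)^2 = 10233601/5373124*(-1) + 179694025/21492496*(-1) + 6964321/1343281*(+1) + 7038409/5373124*(-1) + 2775556/1343281*(+1) + 1695204/1343281*(+1) = -49/16 (each basis 2-blade squares to minus the product of its generators' squares); cross terms between blades sharing an index anticommute and cancel; the commuting (index-disjoint) pairs give grade-4 terms 2*c*c'*(blade product), which cancel blade by blade — γ1234: -4165098/1343281 + 11166365/1343281 - 7001267/1343281 = 0 — confirming B is simple. So B^2 = -49/16.
Answer: rotation, certificate B^2 = -49/16. Check the certificate: B^2 = -49/16, and that sign is decisive whatever form B takes.


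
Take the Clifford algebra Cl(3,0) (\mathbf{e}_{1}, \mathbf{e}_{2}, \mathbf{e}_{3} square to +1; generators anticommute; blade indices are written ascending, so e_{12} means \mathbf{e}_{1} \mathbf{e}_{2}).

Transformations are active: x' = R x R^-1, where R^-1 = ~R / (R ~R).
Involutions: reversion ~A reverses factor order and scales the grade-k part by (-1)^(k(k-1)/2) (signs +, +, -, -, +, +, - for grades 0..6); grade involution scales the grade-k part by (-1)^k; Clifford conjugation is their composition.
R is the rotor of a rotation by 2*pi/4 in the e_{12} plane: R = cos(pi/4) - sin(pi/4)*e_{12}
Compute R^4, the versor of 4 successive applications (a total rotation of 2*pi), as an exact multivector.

The rotor phase is half the rotation angle and phases add under composition, so 4 steps in the e_{12} plane accumulate phase 4*(pi/4) = \pi: R^4 = cos(\pi) - sin(\pi)*e_{12}.
cos(\pi) = -1 and sin(\pi) = 0, so R^4 = -1. The total rotation 2*pi is 1 full turn, so every vector returns to itself, yet the rotor is -1, on the OTHER sheet of the double cover (an odd number of 2*pi turns).
Answer: -1


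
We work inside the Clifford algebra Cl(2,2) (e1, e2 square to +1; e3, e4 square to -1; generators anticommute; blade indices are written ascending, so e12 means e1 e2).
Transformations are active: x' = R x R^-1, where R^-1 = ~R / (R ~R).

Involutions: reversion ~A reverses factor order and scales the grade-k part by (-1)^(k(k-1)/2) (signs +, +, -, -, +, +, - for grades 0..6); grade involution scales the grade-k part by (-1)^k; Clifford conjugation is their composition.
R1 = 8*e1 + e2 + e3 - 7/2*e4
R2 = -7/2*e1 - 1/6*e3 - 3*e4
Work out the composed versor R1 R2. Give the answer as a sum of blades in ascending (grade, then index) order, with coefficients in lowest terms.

Distribute over the terms of R2 (each basis-blade product reordered to ascending indices, repeated generators contracted through their squares):
R1 (-7/2*e1) = -28 + 7/2*e12 + 7/2*e13 - 49/4*e14
R1 (-1/6*e3) = 1/6 - 4/3*e13 - 1/6*e23 - 7/12*e34
R1 (-3*e4) = -21/2 - 24*e14 - 3*e24 - 3*e34
Summing the partial products and collecting blades:
Answer: -115/3 + 7/2*e12 + 13/6*e13 - 145/4*e14 - 1/6*e23 - 3*e24 - 43/12*e34


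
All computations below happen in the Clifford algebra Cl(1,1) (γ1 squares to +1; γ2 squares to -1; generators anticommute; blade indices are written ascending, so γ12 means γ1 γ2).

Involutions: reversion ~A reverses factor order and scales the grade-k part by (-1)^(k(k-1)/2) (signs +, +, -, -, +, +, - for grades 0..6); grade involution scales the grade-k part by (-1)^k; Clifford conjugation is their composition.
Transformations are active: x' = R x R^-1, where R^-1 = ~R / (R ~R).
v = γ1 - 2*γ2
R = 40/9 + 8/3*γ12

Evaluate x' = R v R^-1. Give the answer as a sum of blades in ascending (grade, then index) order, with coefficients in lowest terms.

~R = 40/9 - 8/3*γ12, and R ~R = 1024/81, so R^-1 = ~R / (1024/81).
R v = 88/9*γ1 - 104/9*γ2
Answer: 47/8*γ1 - 49/8*γ2


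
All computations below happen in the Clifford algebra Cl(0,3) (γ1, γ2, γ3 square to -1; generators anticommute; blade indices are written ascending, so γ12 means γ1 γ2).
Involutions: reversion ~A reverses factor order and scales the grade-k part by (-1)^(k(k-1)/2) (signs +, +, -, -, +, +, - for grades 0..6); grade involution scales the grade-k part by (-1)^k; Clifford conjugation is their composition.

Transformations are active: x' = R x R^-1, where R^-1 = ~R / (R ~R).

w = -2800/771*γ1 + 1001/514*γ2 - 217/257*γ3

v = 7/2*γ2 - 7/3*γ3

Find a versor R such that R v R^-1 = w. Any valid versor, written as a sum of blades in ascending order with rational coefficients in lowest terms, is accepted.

The midline construction: v and w both square to -637/36, so reflecting in their sum -2800/771*γ1 + 1400/257*γ2 - 2450/771*γ3 exchanges them.
Answer: -2800/771*γ1 + 1400/257*γ2 - 2450/771*γ3


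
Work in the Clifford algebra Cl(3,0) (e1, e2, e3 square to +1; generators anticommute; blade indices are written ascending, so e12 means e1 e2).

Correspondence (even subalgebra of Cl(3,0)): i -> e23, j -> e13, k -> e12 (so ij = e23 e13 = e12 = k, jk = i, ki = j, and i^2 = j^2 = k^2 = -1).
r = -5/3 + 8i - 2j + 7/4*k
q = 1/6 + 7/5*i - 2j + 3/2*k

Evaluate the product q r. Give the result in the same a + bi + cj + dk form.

In blades: q = 1/6 + 3/2*e12 - 2*e13 + 7/5*e23, r = -5/3 + 7/4*e12 - 2*e13 + 8*e23.
Distribute q over r term by term (generator squares from the signature, products reordered to ascending indices): (1/6)*r = -5/18 + 7/24*e12 - 1/3*e13 + 4/3*e23; (3/2*e12)*r = -21/8 - 5/2*e12 + 12*e13 + 3*e23; (-2*e13)*r = -4 + 16*e12 + 10/3*e13 - 7/2*e23; (7/5*e23)*r = -56/5 - 14/5*e12 - 49/20*e13 - 7/3*e23.
Sum: -6517/360 + 1319/120*e12 + 251/20*e13 - 3/2*e23; translating back through the correspondence:
Answer: -6517/360 - 3/2*i + 251/20*j + 1319/120*k


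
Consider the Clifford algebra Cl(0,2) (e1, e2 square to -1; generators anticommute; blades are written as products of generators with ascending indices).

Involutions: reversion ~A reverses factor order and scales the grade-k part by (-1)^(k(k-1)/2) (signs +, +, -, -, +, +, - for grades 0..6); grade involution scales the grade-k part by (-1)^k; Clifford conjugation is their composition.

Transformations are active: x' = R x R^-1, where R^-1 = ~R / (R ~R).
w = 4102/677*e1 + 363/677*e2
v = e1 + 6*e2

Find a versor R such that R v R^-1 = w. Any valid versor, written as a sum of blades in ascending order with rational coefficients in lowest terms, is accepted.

A norm check does it: q(v) = q(w) = -37, hence R = v + w = 4779/677*e1 + 4425/677*e2 realises the map — parallel part kept, (v - w)/2 negated, v carried to w.
Answer: 4779/677*e1 + 4425/677*e2


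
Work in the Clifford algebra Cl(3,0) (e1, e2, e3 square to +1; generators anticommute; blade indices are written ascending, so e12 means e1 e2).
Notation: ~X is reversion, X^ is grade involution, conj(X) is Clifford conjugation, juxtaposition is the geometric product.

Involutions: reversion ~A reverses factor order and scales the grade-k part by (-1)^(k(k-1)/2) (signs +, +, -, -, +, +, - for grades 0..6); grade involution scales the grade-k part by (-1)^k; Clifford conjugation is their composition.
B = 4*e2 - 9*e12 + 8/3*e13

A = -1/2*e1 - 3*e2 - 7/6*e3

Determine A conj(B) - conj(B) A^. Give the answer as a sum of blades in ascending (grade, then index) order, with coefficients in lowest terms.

first term: 12 + 215/9*e1 - 9/2*e2 + 4/3*e3 + 2*e12 - 14/3*e23 - 37/2*e123
second term: -12 + 215/9*e1 - 9/2*e2 + 4/3*e3 + 2*e12 - 14/3*e23 + 37/2*e123
Answer: 24 - 37*e123


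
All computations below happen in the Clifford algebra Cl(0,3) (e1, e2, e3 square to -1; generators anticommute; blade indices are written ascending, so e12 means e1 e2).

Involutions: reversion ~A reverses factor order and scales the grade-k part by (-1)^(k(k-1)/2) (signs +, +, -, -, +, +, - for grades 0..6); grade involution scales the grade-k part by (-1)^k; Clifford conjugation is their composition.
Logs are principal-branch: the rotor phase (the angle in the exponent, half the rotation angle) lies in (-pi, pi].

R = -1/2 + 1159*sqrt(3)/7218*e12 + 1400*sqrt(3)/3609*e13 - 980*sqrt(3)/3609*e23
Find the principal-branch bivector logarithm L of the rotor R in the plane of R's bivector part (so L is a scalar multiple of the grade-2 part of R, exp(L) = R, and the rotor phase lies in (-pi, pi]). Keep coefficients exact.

The scalar part of R is -1/2, which pins the rotor phase on the principal branch; dividing the bivector part by the sine of that phase recovers the unit plane, and L is the phase times that plane.
Concretely: cos(phase) = -1/2 gives phase = ±2*pi/3, and since phase/sin(phase) is even the sign is immaterial: L = (phase/sin(phase)) * <R>_2 = (4*sqrt(3)*pi/9) * <R>_2.
Answer: 2318*pi/10827*e12 + 5600*pi/10827*e13 - 3920*pi/10827*e23


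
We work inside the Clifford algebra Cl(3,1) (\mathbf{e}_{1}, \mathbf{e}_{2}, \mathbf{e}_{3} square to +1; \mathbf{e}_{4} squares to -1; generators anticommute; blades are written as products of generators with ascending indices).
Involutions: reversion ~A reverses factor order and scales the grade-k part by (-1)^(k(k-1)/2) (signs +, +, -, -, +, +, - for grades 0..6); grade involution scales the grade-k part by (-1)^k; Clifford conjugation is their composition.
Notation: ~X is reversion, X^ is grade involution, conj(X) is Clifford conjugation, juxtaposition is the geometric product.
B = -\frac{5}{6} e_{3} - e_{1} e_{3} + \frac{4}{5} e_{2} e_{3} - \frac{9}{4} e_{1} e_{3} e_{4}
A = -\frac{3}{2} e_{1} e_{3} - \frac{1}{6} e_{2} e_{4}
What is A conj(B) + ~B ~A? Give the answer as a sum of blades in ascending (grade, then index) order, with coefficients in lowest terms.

first term: \frac{3}{2} - \frac{5}{4} e_{1} - \frac{27}{8} e_{4} - \frac{6}{5} e_{1} e_{2} + \frac{2}{15} e_{3} e_{4} + \frac{3}{8} e_{1} e_{2} e_{3} + \frac{5}{36} e_{2} e_{3} e_{4} + \frac{1}{6} e_{1} e_{2} e_{3} e_{4}
second term: -\frac{3}{2} + \frac{5}{4} e_{1} - \frac{27}{8} e_{4} - \frac{6}{5} e_{1} e_{2} + \frac{2}{15} e_{3} e_{4} - \frac{3}{8} e_{1} e_{2} e_{3} + \frac{5}{36} e_{2} e_{3} e_{4} - \frac{1}{6} e_{1} e_{2} e_{3} e_{4}
Answer: -\frac{27}{4} e_{4} - \frac{12}{5} e_{1} e_{2} + \frac{4}{15} e_{3} e_{4} + \frac{5}{18} e_{2} e_{3} e_{4}


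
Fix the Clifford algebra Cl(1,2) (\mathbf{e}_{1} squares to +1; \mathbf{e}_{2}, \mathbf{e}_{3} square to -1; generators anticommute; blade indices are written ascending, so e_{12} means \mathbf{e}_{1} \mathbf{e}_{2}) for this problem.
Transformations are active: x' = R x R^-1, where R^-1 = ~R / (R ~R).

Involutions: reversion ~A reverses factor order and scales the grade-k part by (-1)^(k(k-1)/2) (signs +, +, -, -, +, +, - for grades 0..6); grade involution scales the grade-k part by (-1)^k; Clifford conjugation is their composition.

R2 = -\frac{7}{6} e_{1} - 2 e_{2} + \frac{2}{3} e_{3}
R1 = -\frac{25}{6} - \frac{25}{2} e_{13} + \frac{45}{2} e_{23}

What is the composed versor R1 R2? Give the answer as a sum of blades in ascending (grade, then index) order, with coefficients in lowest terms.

Distribute over the terms of R1 (each basis-blade product reordered to ascending indices, repeated generators contracted through their squares):
(-\frac{25}{6}) R2 = \frac{175}{36} e_{1} + \frac{25}{3} e_{2} - \frac{25}{9} e_{3}
(-\frac{25}{2} e_{13}) R2 = \frac{25}{3} e_{1} - \frac{175}{12} e_{3} - 25 e_{123}
(\frac{45}{2} e_{23}) R2 = -15 e_{2} - 45 e_{3} - \frac{105}{4} e_{123}
Summing the partial products and collecting blades:
Answer: \frac{475}{36} e_{1} - \frac{20}{3} e_{2} - \frac{2245}{36} e_{3} - \frac{205}{4} e_{123}


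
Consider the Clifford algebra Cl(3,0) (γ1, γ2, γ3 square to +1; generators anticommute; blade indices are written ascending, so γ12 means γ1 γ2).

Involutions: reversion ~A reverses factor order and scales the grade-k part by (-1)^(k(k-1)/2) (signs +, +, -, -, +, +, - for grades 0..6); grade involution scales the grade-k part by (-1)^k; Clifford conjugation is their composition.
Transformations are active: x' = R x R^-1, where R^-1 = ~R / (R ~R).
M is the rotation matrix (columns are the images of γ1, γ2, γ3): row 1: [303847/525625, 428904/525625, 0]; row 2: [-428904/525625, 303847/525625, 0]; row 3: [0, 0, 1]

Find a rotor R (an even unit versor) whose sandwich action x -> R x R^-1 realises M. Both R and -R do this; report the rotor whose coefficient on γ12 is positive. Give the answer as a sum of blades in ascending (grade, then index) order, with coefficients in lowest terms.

Method: write R = a + b12*γ12 + b13*γ13 + b23*γ23 with a^2 + b12^2 + b13^2 + b23^2 = 1 (so R^-1 = ~R). Expanding the columns R e_j ~R gives tr M = 4a^2 - 1 and, from the antisymmetric part, M21 - M12 = -4a*b12, M13 - M31 = 4a*b13, M32 - M23 = -4a*b23.
Here tr M = 1133319/525625, so a^2 = (1 + tr M)/4 = 414736/525625 and a = ±644/725. Taking a = 644/725: M21 - M12 = -857808/525625, M13 - M31 = 0, M32 - M23 = 0, giving b12 = 333/725, b13 = 0, b23 = 0, i.e. R = 644/725 + 333/725*γ12.
Its γ12 coefficient is already positive.
Answer: 644/725 + 333/725*γ12. Recall the cover is two-to-one: with M of trace 1133319/525625, both preimages act alike, and the stated γ12 sign chooses the sheet.


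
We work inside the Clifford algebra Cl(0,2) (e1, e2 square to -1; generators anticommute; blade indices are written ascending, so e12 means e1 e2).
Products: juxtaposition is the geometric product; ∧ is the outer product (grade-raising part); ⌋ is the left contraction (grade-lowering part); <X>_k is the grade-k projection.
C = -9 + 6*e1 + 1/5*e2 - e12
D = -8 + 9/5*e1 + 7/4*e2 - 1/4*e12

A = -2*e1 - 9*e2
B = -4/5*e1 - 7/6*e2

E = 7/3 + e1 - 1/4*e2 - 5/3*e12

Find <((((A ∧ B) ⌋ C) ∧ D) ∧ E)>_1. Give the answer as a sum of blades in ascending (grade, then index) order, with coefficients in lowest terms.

step 1: -73/15*e12
step 2: -73/15
step 3: 584/15 - 219/25*e1 - 511/60*e2 + 73/60*e12
step 4: 4088/45 + 1387/75*e1 - 5329/180*e2 - 15403/300*e12
step 5: 1387/75*e1 - 5329/180*e2
Answer: 1387/75*e1 - 5329/180*e2


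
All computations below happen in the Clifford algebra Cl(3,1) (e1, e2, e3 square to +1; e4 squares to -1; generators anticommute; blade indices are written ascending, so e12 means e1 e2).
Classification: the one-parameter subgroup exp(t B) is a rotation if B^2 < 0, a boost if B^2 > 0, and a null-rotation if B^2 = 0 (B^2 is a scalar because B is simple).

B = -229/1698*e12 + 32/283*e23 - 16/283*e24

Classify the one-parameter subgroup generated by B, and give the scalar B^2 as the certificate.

B^2 term by term: the squares give (-229/1698)^2*(e12)^2 + (32/283)^2*(e23)^2 + (-16/283)^2*(e24)^2 = 52441/2883204*(-1) + 1024/80089*(-1) + 256/80089*(+1) = -1/36 (each basis 2-blade squares to minus the product of its generators' squares); cross terms between blades sharing an index anticommute and cancel. So B^2 = -1/36.
Answer: rotation, certificate B^2 = -1/36. Certificate logic: -1/36 is a conjugation-invariant scalar, so its sign fixes rotation versus boost versus null-rotation outright.


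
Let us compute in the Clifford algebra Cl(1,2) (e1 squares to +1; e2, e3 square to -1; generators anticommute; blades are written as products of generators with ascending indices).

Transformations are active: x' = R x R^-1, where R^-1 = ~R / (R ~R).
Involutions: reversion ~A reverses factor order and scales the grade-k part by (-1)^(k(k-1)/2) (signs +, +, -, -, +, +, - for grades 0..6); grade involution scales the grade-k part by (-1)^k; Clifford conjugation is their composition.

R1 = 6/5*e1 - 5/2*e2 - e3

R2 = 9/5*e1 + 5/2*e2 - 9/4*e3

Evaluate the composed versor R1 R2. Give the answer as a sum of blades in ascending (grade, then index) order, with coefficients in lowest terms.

Distribute over the terms of R1 (each basis-blade product reordered to ascending indices, repeated generators contracted through their squares):
(6/5*e1) R2 = 54/25 + 3*e1 e2 - 27/10*e1 e3
(-5/2*e2) R2 = 25/4 + 9/2*e1 e2 + 45/8*e2 e3
(-e3) R2 = -9/4 + 9/5*e1 e3 + 5/2*e2 e3
Summing the partial products and collecting blades:
Answer: 154/25 + 15/2*e1 e2 - 9/10*e1 e3 + 65/8*e2 e3


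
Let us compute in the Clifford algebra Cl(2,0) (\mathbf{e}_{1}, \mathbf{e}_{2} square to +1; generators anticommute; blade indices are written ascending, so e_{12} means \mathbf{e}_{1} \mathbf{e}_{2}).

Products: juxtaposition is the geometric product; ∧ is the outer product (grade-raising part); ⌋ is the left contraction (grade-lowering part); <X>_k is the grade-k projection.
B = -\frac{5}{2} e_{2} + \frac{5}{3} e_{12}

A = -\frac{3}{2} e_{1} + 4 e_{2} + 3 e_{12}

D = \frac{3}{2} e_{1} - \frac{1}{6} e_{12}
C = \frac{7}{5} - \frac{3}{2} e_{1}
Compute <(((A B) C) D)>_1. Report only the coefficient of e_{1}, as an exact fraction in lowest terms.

step 1: -15 - \frac{85}{6} e_{1} - \frac{5}{2} e_{2} + \frac{15}{4} e_{12}
step 2: \frac{1}{4} + \frac{8}{3} e_{1} + \frac{17}{8} e_{2} + \frac{3}{2} e_{12}
step 3: \frac{17}{4} + \frac{35}{48} e_{1} - \frac{97}{36} e_{2} - \frac{155}{48} e_{12}
step 4: \frac{35}{48} e_{1} - \frac{97}{36} e_{2}
Answer: \frac{35}{48}


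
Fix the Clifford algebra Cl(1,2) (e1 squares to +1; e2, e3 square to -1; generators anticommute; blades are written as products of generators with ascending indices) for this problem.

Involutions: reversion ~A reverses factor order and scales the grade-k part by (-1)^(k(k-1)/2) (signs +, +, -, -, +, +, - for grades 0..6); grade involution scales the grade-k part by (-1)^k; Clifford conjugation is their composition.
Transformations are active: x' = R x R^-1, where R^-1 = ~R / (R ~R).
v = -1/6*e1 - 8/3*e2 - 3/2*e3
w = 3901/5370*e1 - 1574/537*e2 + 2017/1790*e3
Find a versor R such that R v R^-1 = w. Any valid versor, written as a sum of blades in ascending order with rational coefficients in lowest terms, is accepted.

Key observation: q(v) = q(w) = -28/3 (sandwiches preserve the norm), so R = v + w = 501/895*e1 - 1002/179*e2 - 334/895*e3 works whenever it is invertible — the component of v along it is kept and (v - w)/2 reverses, sending v to w.
Answer: 501/895*e1 - 1002/179*e2 - 334/895*e3


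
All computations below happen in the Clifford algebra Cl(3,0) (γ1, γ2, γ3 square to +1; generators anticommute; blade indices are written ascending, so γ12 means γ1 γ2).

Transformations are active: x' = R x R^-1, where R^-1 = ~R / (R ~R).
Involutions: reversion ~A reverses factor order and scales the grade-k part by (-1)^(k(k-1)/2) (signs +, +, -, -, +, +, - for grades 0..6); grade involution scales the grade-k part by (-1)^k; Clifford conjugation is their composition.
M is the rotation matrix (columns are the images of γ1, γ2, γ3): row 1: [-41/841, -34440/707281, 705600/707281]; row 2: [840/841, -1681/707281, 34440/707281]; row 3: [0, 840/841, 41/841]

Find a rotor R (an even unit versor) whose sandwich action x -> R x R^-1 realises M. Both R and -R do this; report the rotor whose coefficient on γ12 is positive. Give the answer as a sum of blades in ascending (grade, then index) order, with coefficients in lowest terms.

Method: write R = a + b12*γ12 + b13*γ13 + b23*γ23 with a^2 + b12^2 + b13^2 + b23^2 = 1 (so R^-1 = ~R). Expanding the columns R e_j ~R gives tr M = 4a^2 - 1 and, from the antisymmetric part, M21 - M12 = -4a*b12, M13 - M31 = 4a*b13, M32 - M23 = -4a*b23.
Here tr M = -1681/707281, so a^2 = (1 + tr M)/4 = 176400/707281 and a = ±420/841. Taking a = 420/841: M21 - M12 = 740880/707281, M13 - M31 = 705600/707281, M32 - M23 = 672000/707281, giving b12 = -441/841, b13 = 420/841, b23 = -400/841, i.e. R = 420/841 - 441/841*γ12 + 420/841*γ13 - 400/841*γ23.
Its γ12 coefficient is negative, so report the other preimage -R.
Answer: -420/841 + 441/841*γ12 - 420/841*γ13 + 400/841*γ23. Uniqueness: Spin(3) -> SO(3) maps R and -R to the same rotation of trace -1681/707281; fixing the sign of the γ12 coefficient removes the ambiguity.
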